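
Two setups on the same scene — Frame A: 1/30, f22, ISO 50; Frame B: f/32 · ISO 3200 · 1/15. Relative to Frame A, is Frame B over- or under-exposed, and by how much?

Aperture: f/22 → f/32 — 1 stop smaller aperture (darker).
Shutter speed: 1/30 → 1/15 — 1 stop slower (brighter).
ISO: 50 → 100 → 200 → 400 → 800 → 1600 → 3200 — 6 stops higher (brighter).
Net: −1 +1 +6 = +6 stops.

6 stops brighter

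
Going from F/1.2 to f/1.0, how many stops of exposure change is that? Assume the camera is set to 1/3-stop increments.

f/1.2 → f/1.1 → f/1.0 — count the steps: 2 third-stops = 2/3 stop.

2/3 stop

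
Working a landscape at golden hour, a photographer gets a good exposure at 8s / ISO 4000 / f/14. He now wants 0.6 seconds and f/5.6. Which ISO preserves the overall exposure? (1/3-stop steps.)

Shutter speed: 8 → 6 → 5 → 4 → 3.2 → 2.5 → 2 → 1.6 → 1.3 → 1 → 0.8 → 0.6 — 3 2/3 stops faster (darker).
Aperture: f/14 → f/13 → f/11 → f/10 → f/9 → f/8 → f/7.1 → f/6.3 → f/5.6 — 2 2/3 stops larger aperture (brighter).
Net change so far: 1 stop darker. Offset with the ISO: 4000 → 5000 → 6400 → 8000.

ISO 8000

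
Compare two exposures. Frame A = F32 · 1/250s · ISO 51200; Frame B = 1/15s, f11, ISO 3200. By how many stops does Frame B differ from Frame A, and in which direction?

Aperture: f/32 → f/22 → f/16 → f/11 — 3 stops wider (brighter).
Shutter speed: 1/250 → 1/125 → 1/60 → 1/30 → 1/15 — 4 stops longer (brighter).
ISO: 51200 → 25600 → 12800 → 6400 → 3200 — 4 stops dropped (darker).
Net: +3 +4 −4 = +3 stops.

3 stops brighter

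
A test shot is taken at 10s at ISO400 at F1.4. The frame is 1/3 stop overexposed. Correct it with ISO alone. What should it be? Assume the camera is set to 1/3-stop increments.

ISO 320

Overexposed by 1/3 stop → need 1/3 stop darker.
ISO: 400 → 320.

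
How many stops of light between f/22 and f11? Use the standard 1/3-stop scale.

2 stops

f/22 → f/20 → f/18 → f/16 → f/14 → f/13 → f/11 — count the steps: 6 third-stops = 2 stops.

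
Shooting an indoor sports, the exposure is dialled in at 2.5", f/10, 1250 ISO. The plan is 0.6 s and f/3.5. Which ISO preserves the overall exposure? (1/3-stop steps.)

Shutter speed: 2.5 → 2 → 1.6 → 1.3 → 1 → 0.8 → 0.6 — 2 stops shorter (darker).
Aperture: f/10 → f/9 → f/8 → f/7.1 → f/6.3 → f/5.6 → f/5 → f/4.5 → f/4 → f/3.5 — 3 stops opened up (brighter).
Net change so far: 1 stop brighter. Offset with the ISO: 1250 → 1000 → 800 → 640.

ISO 640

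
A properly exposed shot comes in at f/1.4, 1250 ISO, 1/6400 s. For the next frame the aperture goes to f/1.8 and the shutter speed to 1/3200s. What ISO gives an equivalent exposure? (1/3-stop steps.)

ISO 1000

Aperture: f/1.4 → f/1.6 → f/1.8 — 2/3 stop narrower (darker).
Shutter speed: 1/6400 → 1/5000 → 1/4000 → 1/3200 — 1 stop longer (brighter).
Net change so far: 1/3 stop brighter. Offset with the ISO: 1250 → 1000.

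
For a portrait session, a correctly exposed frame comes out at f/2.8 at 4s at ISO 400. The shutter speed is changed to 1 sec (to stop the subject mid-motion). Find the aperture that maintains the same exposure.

Shutter speed: 4 → 2 → 1 — 2 stops shorter (darker).
Need 2 stops brighter from the aperture: f/2.8 → f/2 → f/1.4.

f/1.4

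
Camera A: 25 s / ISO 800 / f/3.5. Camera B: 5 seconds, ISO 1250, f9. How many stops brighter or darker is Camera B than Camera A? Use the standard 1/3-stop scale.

Aperture: f/3.5 → f/4 → f/4.5 → f/5 → f/5.6 → f/6.3 → f/7.1 → f/8 → f/9 — 2 2/3 stops narrower (darker).
Shutter speed: 25 → 20 → 15 → 13 → 10 → 8 → 6 → 5 — 2 1/3 stops faster (darker).
ISO: 800 → 1000 → 1250 — 2/3 stop higher (brighter).
Net: −2 2/3 −2 1/3 +2/3 = −4 1/3 stops.

4 1/3 stops darker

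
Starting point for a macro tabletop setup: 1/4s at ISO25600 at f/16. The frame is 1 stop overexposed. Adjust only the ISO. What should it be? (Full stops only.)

Overexposed by 1 stop → need 1 stop darker.
ISO: 25600 → 12800.

ISO 12800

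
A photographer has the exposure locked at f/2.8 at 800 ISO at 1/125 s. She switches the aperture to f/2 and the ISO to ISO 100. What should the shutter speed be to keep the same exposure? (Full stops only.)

Aperture: f/2.8 → f/2 — 1 stop opened up (brighter).
ISO: 800 → 400 → 200 → 100 — 3 stops dropped (darker).
Net change so far: 2 stops darker. Offset with the shutter speed: 1/125 → 1/60 → 1/30.

1/30s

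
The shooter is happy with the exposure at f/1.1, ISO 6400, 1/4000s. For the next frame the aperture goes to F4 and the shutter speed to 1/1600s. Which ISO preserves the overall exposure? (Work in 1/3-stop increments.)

Aperture: f/1.1 → f/1.2 → f/1.4 → f/1.6 → f/1.8 → f/2 → f/2.2 → f/2.5 → f/2.8 → f/3.2 → f/3.5 → f/4 — 3 2/3 stops stopped down (darker).
Shutter speed: 1/4000 → 1/3200 → 1/2500 → 1/2000 → 1/1600 — 1 1/3 stops slower (brighter).
Net change so far: 2 1/3 stops darker. Offset with the ISO: 6400 → 8000 → 10000 → 12800 → 16000 → 20000 → 25600 → 32000.

ISO 32000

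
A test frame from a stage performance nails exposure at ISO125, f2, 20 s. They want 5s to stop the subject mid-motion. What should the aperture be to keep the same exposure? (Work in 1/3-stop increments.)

f/1.0

Shutter speed: 20 → 15 → 13 → 10 → 8 → 6 → 5 — 2 stops shorter (darker).
Need 2 stops brighter from the aperture: f/2 → f/1.8 → f/1.6 → f/1.4 → f/1.2 → f/1.1 → f/1.0.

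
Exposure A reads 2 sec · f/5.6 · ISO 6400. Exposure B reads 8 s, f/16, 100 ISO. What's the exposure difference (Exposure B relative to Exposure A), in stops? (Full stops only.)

Aperture: f/5.6 → f/8 → f/11 → f/16 — 3 stops smaller aperture (darker).
Shutter speed: 2 → 4 → 8 — 2 stops longer (brighter).
ISO: 6400 → 3200 → 1600 → 800 → 400 → 200 → 100 — 6 stops dropped (darker).
Net: −3 +2 −6 = −7 stops.

7 stops darker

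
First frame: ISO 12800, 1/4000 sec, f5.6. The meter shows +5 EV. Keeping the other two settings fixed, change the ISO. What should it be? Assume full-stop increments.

Overexposed by 5 stops → need 5 stops darker.
ISO: 12800 → 6400 → 3200 → 1600 → 800 → 400.

ISO 400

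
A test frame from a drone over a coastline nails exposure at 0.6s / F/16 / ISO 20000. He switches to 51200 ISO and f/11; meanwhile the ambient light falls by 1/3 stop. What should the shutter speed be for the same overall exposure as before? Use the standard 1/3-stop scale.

Scene light: 1/3 stop darker.
ISO: 20000 → 25600 → 32000 → 40000 → 51200 — 1 1/3 stops higher (brighter).
Aperture: f/16 → f/14 → f/13 → f/11 — 1 stop opened up (brighter).
Net so far: 2 stops brighter. Shutter speed: 0.6 → 0.5 → 0.4 → 0.3 → 1/4 → 1/5 → 1/6.

1/6s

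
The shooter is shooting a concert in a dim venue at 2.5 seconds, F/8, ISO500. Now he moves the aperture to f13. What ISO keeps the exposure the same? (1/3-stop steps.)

Aperture: f/8 → f/9 → f/10 → f/11 → f/13 — 1 1/3 stops stopped down (darker).
Need 1 1/3 stops brighter from the ISO: 500 → 640 → 800 → 1000 → 1250.

ISO 1250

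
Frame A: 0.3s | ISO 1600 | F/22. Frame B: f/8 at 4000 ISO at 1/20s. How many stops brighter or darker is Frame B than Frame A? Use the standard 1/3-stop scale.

Aperture: f/22 → f/20 → f/18 → f/16 → f/14 → f/13 → f/11 → f/10 → f/9 → f/8 — 3 stops wider (brighter).
Shutter speed: 0.3 → 1/4 → 1/5 → 1/6 → 1/8 → 1/10 → 1/13 → 1/15 → 1/20 — 2 2/3 stops faster (darker).
ISO: 1600 → 2000 → 2500 → 3200 → 4000 — 1 1/3 stops higher (brighter).
Net: +3 −2 2/3 +1 1/3 = +1 2/3 stops.

1 2/3 stops brighter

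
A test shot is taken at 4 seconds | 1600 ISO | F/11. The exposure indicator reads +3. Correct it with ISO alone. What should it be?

Overexposed by 3 stops → need 3 stops darker.
ISO: 1600 → 800 → 400 → 200.

ISO 200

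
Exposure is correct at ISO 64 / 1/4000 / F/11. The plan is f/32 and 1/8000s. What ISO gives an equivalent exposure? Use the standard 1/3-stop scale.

ISO 1000

Aperture: f/11 → f/13 → f/14 → f/16 → f/18 → f/20 → f/22 → f/25 → f/29 → f/32 — 3 stops narrower (darker).
Shutter speed: 1/4000 → 1/5000 → 1/6400 → 1/8000 — 1 stop shorter (darker).
Net change so far: 4 stops darker. Offset with the ISO: 64 → 80 → 100 → 125 → 160 → 200 → 250 → 320 → 400 → 500 → 640 → 800 → 1000.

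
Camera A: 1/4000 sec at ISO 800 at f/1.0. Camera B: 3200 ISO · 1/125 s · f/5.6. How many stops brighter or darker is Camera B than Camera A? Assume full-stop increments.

Aperture: f/1.0 → f/1.4 → f/2 → f/2.8 → f/4 → f/5.6 — 5 stops narrower (darker).
Shutter speed: 1/4000 → 1/2000 → 1/1000 → 1/500 → 1/250 → 1/125 — 5 stops longer (brighter).
ISO: 800 → 1600 → 3200 — 2 stops raised (brighter).
Net: −5 +5 +2 = +2 stops.

2 stops brighter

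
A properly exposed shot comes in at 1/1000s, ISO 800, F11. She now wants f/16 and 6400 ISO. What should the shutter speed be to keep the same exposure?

1/4000s

Aperture: f/11 → f/16 — 1 stop smaller aperture (darker).
ISO: 800 → 1600 → 3200 → 6400 — 3 stops raised (brighter).
Net change so far: 2 stops brighter. Offset with the shutter speed: 1/1000 → 1/2000 → 1/4000.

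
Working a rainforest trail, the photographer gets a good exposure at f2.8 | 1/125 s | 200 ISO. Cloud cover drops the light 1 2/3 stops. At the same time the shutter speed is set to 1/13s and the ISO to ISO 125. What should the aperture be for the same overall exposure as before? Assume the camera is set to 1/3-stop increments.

Scene light: 1 2/3 stops darker.
Shutter speed: 1/125 → 1/100 → 1/80 → 1/60 → 1/50 → 1/40 → 1/30 → 1/25 → 1/20 → 1/15 → 1/13 — 3 1/3 stops longer (brighter).
ISO: 200 → 160 → 125 — 2/3 stop dropped (darker).
Net so far: 1 stop brighter. Aperture: f/2.8 → f/3.2 → f/3.5 → f/4.

f/4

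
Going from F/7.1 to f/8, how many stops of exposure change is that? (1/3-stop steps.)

1/3 stop

f/7.1 → f/8 — count the steps: 1 third-stops = 1/3 stop.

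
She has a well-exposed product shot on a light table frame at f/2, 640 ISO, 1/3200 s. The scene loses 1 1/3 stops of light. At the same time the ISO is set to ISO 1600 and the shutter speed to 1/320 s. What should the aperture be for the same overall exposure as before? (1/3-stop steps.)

Scene light: 1 1/3 stops darker.
ISO: 640 → 800 → 1000 → 1250 → 1600 — 1 1/3 stops higher (brighter).
Shutter speed: 1/3200 → 1/2500 → 1/2000 → 1/1600 → 1/1250 → 1/1000 → 1/800 → 1/640 → 1/500 → 1/400 → 1/320 — 3 1/3 stops longer (brighter).
Net so far: 3 1/3 stops brighter. Aperture: f/2 → f/2.2 → f/2.5 → f/2.8 → f/3.2 → f/3.5 → f/4 → f/4.5 → f/5 → f/5.6 → f/6.3.

f/6.3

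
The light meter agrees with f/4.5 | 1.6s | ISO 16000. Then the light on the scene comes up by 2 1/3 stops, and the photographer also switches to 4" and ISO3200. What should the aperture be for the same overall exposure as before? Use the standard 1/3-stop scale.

f/7.1

Scene light: 2 1/3 stops brighter.
Shutter speed: 1.6 → 2 → 2.5 → 3.2 → 4 — 1 1/3 stops slower (brighter).
ISO: 16000 → 12800 → 10000 → 8000 → 6400 → 5000 → 4000 → 3200 — 2 1/3 stops dropped (darker).
Net so far: 1 1/3 stops brighter. Aperture: f/4.5 → f/5 → f/5.6 → f/6.3 → f/7.1.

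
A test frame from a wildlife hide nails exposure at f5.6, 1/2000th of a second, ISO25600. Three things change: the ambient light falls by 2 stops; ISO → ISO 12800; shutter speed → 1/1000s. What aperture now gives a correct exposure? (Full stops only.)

Scene light: 2 stops darker.
ISO: 25600 → 12800 — 1 stop dropped (darker).
Shutter speed: 1/2000 → 1/1000 — 1 stop longer (brighter).
Net so far: 2 stops darker. Aperture: f/5.6 → f/4 → f/2.8.

f/2.8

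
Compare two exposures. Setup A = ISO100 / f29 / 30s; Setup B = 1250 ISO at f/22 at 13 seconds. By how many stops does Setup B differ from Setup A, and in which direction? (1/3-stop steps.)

3 stops brighter

Aperture: f/29 → f/25 → f/22 — 2/3 stop larger aperture (brighter).
Shutter speed: 30 → 25 → 20 → 15 → 13 — 1 1/3 stops shorter (darker).
ISO: 100 → 125 → 160 → 200 → 250 → 320 → 400 → 500 → 640 → 800 → 1000 → 1250 — 3 2/3 stops raised (brighter).
Net: +2/3 −1 1/3 +3 2/3 = +3 stops.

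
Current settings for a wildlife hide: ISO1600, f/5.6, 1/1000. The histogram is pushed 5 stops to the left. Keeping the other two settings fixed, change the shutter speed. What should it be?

Underexposed by 5 stops → need 5 stops brighter.
Shutter speed: 1/1000 → 1/500 → 1/250 → 1/125 → 1/60 → 1/30.

1/30s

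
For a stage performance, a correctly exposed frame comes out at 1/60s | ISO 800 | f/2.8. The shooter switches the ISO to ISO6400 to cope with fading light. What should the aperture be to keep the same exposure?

f/8

ISO: 800 → 1600 → 3200 → 6400 — 3 stops raised (brighter).
Need 3 stops darker from the aperture: f/2.8 → f/4 → f/5.6 → f/8.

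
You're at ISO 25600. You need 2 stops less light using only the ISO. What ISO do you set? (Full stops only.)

ISO: 25600 → 12800 → 6400 — 2 stops lower (darker).

ISO 6400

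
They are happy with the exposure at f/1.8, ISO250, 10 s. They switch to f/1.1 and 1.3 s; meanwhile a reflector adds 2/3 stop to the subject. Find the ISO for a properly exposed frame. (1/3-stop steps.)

ISO 500

Scene light: 2/3 stop brighter.
Aperture: f/1.8 → f/1.6 → f/1.4 → f/1.2 → f/1.1 — 1 1/3 stops opened up (brighter).
Shutter speed: 10 → 8 → 6 → 5 → 4 → 3.2 → 2.5 → 2 → 1.6 → 1.3 — 3 stops faster (darker).
Net so far: 1 stop darker. ISO: 250 → 320 → 400 → 500.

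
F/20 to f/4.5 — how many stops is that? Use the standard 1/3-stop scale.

f/20 → f/18 → f/16 → f/14 → f/13 → f/11 → f/10 → f/9 → f/8 → f/7.1 → f/6.3 → f/5.6 → f/5 → f/4.5 — count the steps: 13 third-stops = 4 1/3 stops.

4 1/3 stops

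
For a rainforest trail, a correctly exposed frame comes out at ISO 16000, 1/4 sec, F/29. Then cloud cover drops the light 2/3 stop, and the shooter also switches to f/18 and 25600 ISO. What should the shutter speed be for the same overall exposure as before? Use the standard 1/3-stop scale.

Scene light: 2/3 stop darker.
Aperture: f/29 → f/25 → f/22 → f/20 → f/18 — 1 1/3 stops larger aperture (brighter).
ISO: 16000 → 20000 → 25600 — 2/3 stop raised (brighter).
Net so far: 1 1/3 stops brighter. Shutter speed: 1/4 → 1/5 → 1/6 → 1/8 → 1/10.

1/10s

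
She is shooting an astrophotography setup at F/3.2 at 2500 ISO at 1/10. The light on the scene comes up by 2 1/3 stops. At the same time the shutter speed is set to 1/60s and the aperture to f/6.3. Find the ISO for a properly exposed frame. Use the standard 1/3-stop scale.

ISO 12800

Scene light: 2 1/3 stops brighter.
Shutter speed: 1/10 → 1/13 → 1/15 → 1/20 → 1/25 → 1/30 → 1/40 → 1/50 → 1/60 — 2 2/3 stops faster (darker).
Aperture: f/3.2 → f/3.5 → f/4 → f/4.5 → f/5 → f/5.6 → f/6.3 — 2 stops smaller aperture (darker).
Net so far: 2 1/3 stops darker. ISO: 2500 → 3200 → 4000 → 5000 → 6400 → 8000 → 10000 → 12800.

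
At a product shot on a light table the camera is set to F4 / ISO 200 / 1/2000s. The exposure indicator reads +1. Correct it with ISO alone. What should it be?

ISO 100

Overexposed by 1 stop → need 1 stop darker.
ISO: 200 → 100.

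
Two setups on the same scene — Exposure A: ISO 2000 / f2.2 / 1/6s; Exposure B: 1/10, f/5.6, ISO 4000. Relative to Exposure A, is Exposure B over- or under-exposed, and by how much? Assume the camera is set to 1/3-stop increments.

Aperture: f/2.2 → f/2.5 → f/2.8 → f/3.2 → f/3.5 → f/4 → f/4.5 → f/5 → f/5.6 — 2 2/3 stops smaller aperture (darker).
Shutter speed: 1/6 → 1/8 → 1/10 — 2/3 stop shorter (darker).
ISO: 2000 → 2500 → 3200 → 4000 — 1 stop higher (brighter).
Net: −2 2/3 −2/3 +1 = −2 1/3 stops.

2 1/3 stops darker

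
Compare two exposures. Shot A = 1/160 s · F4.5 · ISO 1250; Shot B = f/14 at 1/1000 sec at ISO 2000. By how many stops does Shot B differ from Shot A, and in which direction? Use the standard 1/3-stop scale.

Aperture: f/4.5 → f/5 → f/5.6 → f/6.3 → f/7.1 → f/8 → f/9 → f/10 → f/11 → f/13 → f/14 — 3 1/3 stops stopped down (darker).
Shutter speed: 1/160 → 1/200 → 1/250 → 1/320 → 1/400 → 1/500 → 1/640 → 1/800 → 1/1000 — 2 2/3 stops shorter (darker).
ISO: 1250 → 1600 → 2000 — 2/3 stop raised (brighter).
Net: −3 1/3 −2 2/3 +2/3 = −5 1/3 stops.

5 1/3 stops darker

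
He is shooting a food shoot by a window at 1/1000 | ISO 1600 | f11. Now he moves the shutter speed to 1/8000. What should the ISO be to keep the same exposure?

Shutter speed: 1/1000 → 1/2000 → 1/4000 → 1/8000 — 3 stops faster (darker).
Need 3 stops brighter from the ISO: 1600 → 3200 → 6400 → 12800.

ISO 12800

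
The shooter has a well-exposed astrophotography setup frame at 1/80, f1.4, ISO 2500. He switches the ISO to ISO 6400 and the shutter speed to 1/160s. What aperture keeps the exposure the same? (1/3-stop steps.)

ISO: 2500 → 3200 → 4000 → 5000 → 6400 — 1 1/3 stops higher (brighter).
Shutter speed: 1/80 → 1/100 → 1/125 → 1/160 — 1 stop shorter (darker).
Net change so far: 1/3 stop brighter. Offset with the aperture: f/1.4 → f/1.6.

f/1.6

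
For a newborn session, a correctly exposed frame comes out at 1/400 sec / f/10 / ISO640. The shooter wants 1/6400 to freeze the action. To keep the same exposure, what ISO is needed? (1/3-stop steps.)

Shutter speed: 1/400 → 1/500 → 1/640 → 1/800 → 1/1000 → 1/1250 → 1/1600 → 1/2000 → 1/2500 → 1/3200 → 1/4000 → 1/5000 → 1/6400 — 4 stops shorter (darker).
Need 4 stops brighter from the ISO: 640 → 800 → 1000 → 1250 → 1600 → 2000 → 2500 → 3200 → 4000 → 5000 → 6400 → 8000 → 10000.

ISO 10000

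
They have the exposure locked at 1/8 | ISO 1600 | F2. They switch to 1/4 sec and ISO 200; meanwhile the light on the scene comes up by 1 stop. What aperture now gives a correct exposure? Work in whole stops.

f/1.4

Scene light: 1 stop brighter.
Shutter speed: 1/8 → 1/4 — 1 stop slower (brighter).
ISO: 1600 → 800 → 400 → 200 — 3 stops dropped (darker).
Net so far: 1 stop darker. Aperture: f/2 → f/1.4.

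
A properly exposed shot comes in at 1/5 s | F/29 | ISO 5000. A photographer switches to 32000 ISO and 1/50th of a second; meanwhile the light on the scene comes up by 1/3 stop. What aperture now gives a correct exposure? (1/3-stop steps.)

Scene light: 1/3 stop brighter.
ISO: 5000 → 6400 → 8000 → 10000 → 12800 → 16000 → 20000 → 25600 → 32000 — 2 2/3 stops raised (brighter).
Shutter speed: 1/5 → 1/6 → 1/8 → 1/10 → 1/13 → 1/15 → 1/20 → 1/25 → 1/30 → 1/40 → 1/50 — 3 1/3 stops faster (darker).
Net so far: 1/3 stop darker. Aperture: f/29 → f/25.

f/25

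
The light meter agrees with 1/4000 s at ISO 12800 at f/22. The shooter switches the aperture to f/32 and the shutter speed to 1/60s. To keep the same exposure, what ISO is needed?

Aperture: f/22 → f/32 — 1 stop smaller aperture (darker).
Shutter speed: 1/4000 → 1/2000 → 1/1000 → 1/500 → 1/250 → 1/125 → 1/60 — 6 stops longer (brighter).
Net change so far: 5 stops brighter. Offset with the ISO: 12800 → 6400 → 3200 → 1600 → 800 → 400.

ISO 400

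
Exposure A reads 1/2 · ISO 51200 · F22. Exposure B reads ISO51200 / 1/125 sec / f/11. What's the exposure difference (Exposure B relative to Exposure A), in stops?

4 stops darker

Aperture: f/22 → f/16 → f/11 — 2 stops wider (brighter).
Shutter speed: 1/2 → 1/4 → 1/8 → 1/15 → 1/30 → 1/60 → 1/125 — 6 stops faster (darker).
ISO: unchanged.
Net: +2 −6 = −4 stops.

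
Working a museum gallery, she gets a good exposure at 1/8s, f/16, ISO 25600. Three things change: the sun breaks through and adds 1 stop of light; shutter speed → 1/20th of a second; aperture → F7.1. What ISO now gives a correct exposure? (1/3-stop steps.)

ISO 6400

Scene light: 1 stop brighter.
Shutter speed: 1/8 → 1/10 → 1/13 → 1/15 → 1/20 — 1 1/3 stops faster (darker).
Aperture: f/16 → f/14 → f/13 → f/11 → f/10 → f/9 → f/8 → f/7.1 — 2 1/3 stops larger aperture (brighter).
Net so far: 2 stops brighter. ISO: 25600 → 20000 → 16000 → 12800 → 10000 → 8000 → 6400.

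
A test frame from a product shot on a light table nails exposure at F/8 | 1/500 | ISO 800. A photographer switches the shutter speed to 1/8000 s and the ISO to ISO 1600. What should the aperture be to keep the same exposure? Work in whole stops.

f/2.8

Shutter speed: 1/500 → 1/1000 → 1/2000 → 1/4000 → 1/8000 — 4 stops shorter (darker).
ISO: 800 → 1600 — 1 stop raised (brighter).
Net change so far: 3 stops darker. Offset with the aperture: f/8 → f/5.6 → f/4 → f/2.8.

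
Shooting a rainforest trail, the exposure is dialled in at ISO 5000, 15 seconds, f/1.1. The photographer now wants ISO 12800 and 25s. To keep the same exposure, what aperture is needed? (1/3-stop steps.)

f/2.2

ISO: 5000 → 6400 → 8000 → 10000 → 12800 — 1 1/3 stops higher (brighter).
Shutter speed: 15 → 20 → 25 — 2/3 stop slower (brighter).
Net change so far: 2 stops brighter. Offset with the aperture: f/1.1 → f/1.2 → f/1.4 → f/1.6 → f/1.8 → f/2 → f/2.2.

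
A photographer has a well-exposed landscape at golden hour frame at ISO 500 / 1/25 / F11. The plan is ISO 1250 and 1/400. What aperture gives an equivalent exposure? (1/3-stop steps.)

f/4.5

ISO: 500 → 640 → 800 → 1000 → 1250 — 1 1/3 stops raised (brighter).
Shutter speed: 1/25 → 1/30 → 1/40 → 1/50 → 1/60 → 1/80 → 1/100 → 1/125 → 1/160 → 1/200 → 1/250 → 1/320 → 1/400 — 4 stops shorter (darker).
Net change so far: 2 2/3 stops darker. Offset with the aperture: f/11 → f/10 → f/9 → f/8 → f/7.1 → f/6.3 → f/5.6 → f/5 → f/4.5.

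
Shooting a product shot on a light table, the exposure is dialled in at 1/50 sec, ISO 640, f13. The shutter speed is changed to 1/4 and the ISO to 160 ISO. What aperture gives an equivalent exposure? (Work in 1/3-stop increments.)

Shutter speed: 1/50 → 1/40 → 1/30 → 1/25 → 1/20 → 1/15 → 1/13 → 1/10 → 1/8 → 1/6 → 1/5 → 1/4 — 3 2/3 stops longer (brighter).
ISO: 640 → 500 → 400 → 320 → 250 → 200 → 160 — 2 stops dropped (darker).
Net change so far: 1 2/3 stops brighter. Offset with the aperture: f/13 → f/14 → f/16 → f/18 → f/20 → f/22.

f/22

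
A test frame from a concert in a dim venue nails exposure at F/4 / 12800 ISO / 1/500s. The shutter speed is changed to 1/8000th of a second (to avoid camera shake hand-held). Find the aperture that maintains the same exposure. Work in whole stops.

Shutter speed: 1/500 → 1/1000 → 1/2000 → 1/4000 → 1/8000 — 4 stops shorter (darker).
Need 4 stops brighter from the aperture: f/4 → f/2.8 → f/2 → f/1.4 → f/1.0.

f/1.0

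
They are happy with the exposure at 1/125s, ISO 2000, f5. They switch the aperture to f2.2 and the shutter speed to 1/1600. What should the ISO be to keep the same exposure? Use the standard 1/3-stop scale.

Aperture: f/5 → f/4.5 → f/4 → f/3.5 → f/3.2 → f/2.8 → f/2.5 → f/2.2 — 2 1/3 stops wider (brighter).
Shutter speed: 1/125 → 1/160 → 1/200 → 1/250 → 1/320 → 1/400 → 1/500 → 1/640 → 1/800 → 1/1000 → 1/1250 → 1/1600 — 3 2/3 stops faster (darker).
Net change so far: 1 1/3 stops darker. Offset with the ISO: 2000 → 2500 → 3200 → 4000 → 5000.

ISO 5000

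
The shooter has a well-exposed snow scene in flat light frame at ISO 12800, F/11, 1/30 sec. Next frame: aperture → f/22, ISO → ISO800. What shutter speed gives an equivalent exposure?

Aperture: f/11 → f/16 → f/22 — 2 stops narrower (darker).
ISO: 12800 → 6400 → 3200 → 1600 → 800 — 4 stops lower (darker).
Net change so far: 6 stops darker. Offset with the shutter speed: 1/30 → 1/15 → 1/8 → 1/4 → 1/2 → 1 → 2.

2 s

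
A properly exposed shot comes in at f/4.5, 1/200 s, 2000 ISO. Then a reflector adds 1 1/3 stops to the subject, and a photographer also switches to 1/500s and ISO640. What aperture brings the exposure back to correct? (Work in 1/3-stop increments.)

f/2.5

Scene light: 1 1/3 stops brighter.
Shutter speed: 1/200 → 1/250 → 1/320 → 1/400 → 1/500 — 1 1/3 stops shorter (darker).
ISO: 2000 → 1600 → 1250 → 1000 → 800 → 640 — 1 2/3 stops dropped (darker).
Net so far: 1 2/3 stops darker. Aperture: f/4.5 → f/4 → f/3.5 → f/3.2 → f/2.8 → f/2.5.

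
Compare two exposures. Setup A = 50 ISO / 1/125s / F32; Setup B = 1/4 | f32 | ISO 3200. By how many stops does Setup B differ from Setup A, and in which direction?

11 stops brighter

Aperture: unchanged.
Shutter speed: 1/125 → 1/60 → 1/30 → 1/15 → 1/8 → 1/4 — 5 stops longer (brighter).
ISO: 50 → 100 → 200 → 400 → 800 → 1600 → 3200 — 6 stops raised (brighter).
Net: +5 +6 = +11 stops.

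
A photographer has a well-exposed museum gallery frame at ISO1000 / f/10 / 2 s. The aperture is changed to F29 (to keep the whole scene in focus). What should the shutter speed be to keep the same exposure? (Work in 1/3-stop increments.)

Aperture: f/10 → f/11 → f/13 → f/14 → f/16 → f/18 → f/20 → f/22 → f/25 → f/29 — 3 stops smaller aperture (darker).
Need 3 stops brighter from the shutter speed: 2 → 2.5 → 3.2 → 4 → 5 → 6 → 8 → 10 → 13 → 15.

15 s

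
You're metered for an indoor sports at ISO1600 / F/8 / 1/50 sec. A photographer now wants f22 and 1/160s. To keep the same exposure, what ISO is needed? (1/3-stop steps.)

Aperture: f/8 → f/9 → f/10 → f/11 → f/13 → f/14 → f/16 → f/18 → f/20 → f/22 — 3 stops narrower (darker).
Shutter speed: 1/50 → 1/60 → 1/80 → 1/100 → 1/125 → 1/160 — 1 2/3 stops shorter (darker).
Net change so far: 4 2/3 stops darker. Offset with the ISO: 1600 → 2000 → 2500 → 3200 → 4000 → 5000 → 6400 → 8000 → 10000 → 12800 → 16000 → 20000 → 25600 → 32000 → 40000.

ISO 40000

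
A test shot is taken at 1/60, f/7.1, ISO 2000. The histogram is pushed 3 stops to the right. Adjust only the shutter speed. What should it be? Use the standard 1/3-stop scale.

1/500s

Overexposed by 3 stops → need 3 stops darker.
Shutter speed: 1/60 → 1/80 → 1/100 → 1/125 → 1/160 → 1/200 → 1/250 → 1/320 → 1/400 → 1/500.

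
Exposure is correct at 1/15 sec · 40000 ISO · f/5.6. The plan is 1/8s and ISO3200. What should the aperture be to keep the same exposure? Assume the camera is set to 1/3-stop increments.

f/2.2

Shutter speed: 1/15 → 1/13 → 1/10 → 1/8 — 1 stop longer (brighter).
ISO: 40000 → 32000 → 25600 → 20000 → 16000 → 12800 → 10000 → 8000 → 6400 → 5000 → 4000 → 3200 — 3 2/3 stops dropped (darker).
Net change so far: 2 2/3 stops darker. Offset with the aperture: f/5.6 → f/5 → f/4.5 → f/4 → f/3.5 → f/3.2 → f/2.8 → f/2.5 → f/2.2.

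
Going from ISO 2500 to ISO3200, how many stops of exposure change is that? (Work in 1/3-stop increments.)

1/3 stop

2500 → 3200 — count the steps: 1 third-stops = 1/3 stop.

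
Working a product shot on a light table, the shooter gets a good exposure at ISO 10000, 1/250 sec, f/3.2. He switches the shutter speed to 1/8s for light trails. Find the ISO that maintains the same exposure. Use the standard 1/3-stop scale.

Shutter speed: 1/250 → 1/200 → 1/160 → 1/125 → 1/100 → 1/80 → 1/60 → 1/50 → 1/40 → 1/30 → 1/25 → 1/20 → 1/15 → 1/13 → 1/10 → 1/8 — 5 stops slower (brighter).
Need 5 stops darker from the ISO: 10000 → 8000 → 6400 → 5000 → 4000 → 3200 → 2500 → 2000 → 1600 → 1250 → 1000 → 800 → 640 → 500 → 400 → 320.

ISO 320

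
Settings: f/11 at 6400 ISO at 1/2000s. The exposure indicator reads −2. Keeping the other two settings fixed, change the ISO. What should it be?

ISO 25600

Underexposed by 2 stops → need 2 stops brighter.
ISO: 6400 → 12800 → 25600.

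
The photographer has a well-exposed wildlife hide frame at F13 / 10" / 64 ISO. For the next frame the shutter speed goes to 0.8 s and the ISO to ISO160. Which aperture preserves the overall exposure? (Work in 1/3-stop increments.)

Shutter speed: 10 → 8 → 6 → 5 → 4 → 3.2 → 2.5 → 2 → 1.6 → 1.3 → 1 → 0.8 — 3 2/3 stops faster (darker).
ISO: 64 → 80 → 100 → 125 → 160 — 1 1/3 stops raised (brighter).
Net change so far: 2 1/3 stops darker. Offset with the aperture: f/13 → f/11 → f/10 → f/9 → f/8 → f/7.1 → f/6.3 → f/5.6.

f/5.6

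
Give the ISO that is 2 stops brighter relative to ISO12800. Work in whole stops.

ISO 51200

ISO: 12800 → 25600 → 51200 — 2 stops raised (brighter).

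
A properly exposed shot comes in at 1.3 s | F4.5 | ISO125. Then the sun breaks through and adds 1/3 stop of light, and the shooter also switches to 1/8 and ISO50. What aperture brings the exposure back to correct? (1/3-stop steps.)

f/1.0

Scene light: 1/3 stop brighter.
Shutter speed: 1.3 → 1 → 0.8 → 0.6 → 0.5 → 0.4 → 0.3 → 1/4 → 1/5 → 1/6 → 1/8 — 3 1/3 stops faster (darker).
ISO: 125 → 100 → 80 → 64 → 50 — 1 1/3 stops dropped (darker).
Net so far: 4 1/3 stops darker. Aperture: f/4.5 → f/4 → f/3.5 → f/3.2 → f/2.8 → f/2.5 → f/2.2 → f/2 → f/1.8 → f/1.6 → f/1.4 → f/1.2 → f/1.1 → f/1.0.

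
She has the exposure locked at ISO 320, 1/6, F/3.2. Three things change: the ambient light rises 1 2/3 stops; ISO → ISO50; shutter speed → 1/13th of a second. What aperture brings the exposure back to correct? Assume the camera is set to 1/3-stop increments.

Scene light: 1 2/3 stops brighter.
ISO: 320 → 250 → 200 → 160 → 125 → 100 → 80 → 64 → 50 — 2 2/3 stops lower (darker).
Shutter speed: 1/6 → 1/8 → 1/10 → 1/13 — 1 stop faster (darker).
Net so far: 2 stops darker. Aperture: f/3.2 → f/2.8 → f/2.5 → f/2.2 → f/2 → f/1.8 → f/1.6.

f/1.6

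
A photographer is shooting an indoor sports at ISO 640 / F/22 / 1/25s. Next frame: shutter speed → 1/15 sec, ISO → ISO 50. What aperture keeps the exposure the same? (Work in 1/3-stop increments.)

Shutter speed: 1/25 → 1/20 → 1/15 — 2/3 stop longer (brighter).
ISO: 640 → 500 → 400 → 320 → 250 → 200 → 160 → 125 → 100 → 80 → 64 → 50 — 3 2/3 stops dropped (darker).
Net change so far: 3 stops darker. Offset with the aperture: f/22 → f/20 → f/18 → f/16 → f/14 → f/13 → f/11 → f/10 → f/9 → f/8.

f/8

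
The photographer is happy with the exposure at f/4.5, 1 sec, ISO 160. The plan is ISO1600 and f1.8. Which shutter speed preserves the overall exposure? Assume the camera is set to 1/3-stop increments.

ISO: 160 → 200 → 250 → 320 → 400 → 500 → 640 → 800 → 1000 → 1250 → 1600 — 3 1/3 stops higher (brighter).
Aperture: f/4.5 → f/4 → f/3.5 → f/3.2 → f/2.8 → f/2.5 → f/2.2 → f/2 → f/1.8 — 2 2/3 stops larger aperture (brighter).
Net change so far: 6 stops brighter. Offset with the shutter speed: 1 → 0.8 → 0.6 → 0.5 → 0.4 → 0.3 → 1/4 → 1/5 → 1/6 → 1/8 → 1/10 → 1/13 → 1/15 → 1/20 → 1/25 → 1/30 → 1/40 → 1/50 → 1/60.

1/60s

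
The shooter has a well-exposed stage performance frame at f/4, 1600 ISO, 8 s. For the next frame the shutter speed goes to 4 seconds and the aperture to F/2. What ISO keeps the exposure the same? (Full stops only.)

Shutter speed: 8 → 4 — 1 stop faster (darker).
Aperture: f/4 → f/2.8 → f/2 — 2 stops wider (brighter).
Net change so far: 1 stop brighter. Offset with the ISO: 1600 → 800.

ISO 800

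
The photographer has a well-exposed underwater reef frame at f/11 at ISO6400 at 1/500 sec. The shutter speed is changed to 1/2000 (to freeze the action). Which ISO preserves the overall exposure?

ISO 25600

Shutter speed: 1/500 → 1/1000 → 1/2000 — 2 stops shorter (darker).
Need 2 stops brighter from the ISO: 6400 → 12800 → 25600.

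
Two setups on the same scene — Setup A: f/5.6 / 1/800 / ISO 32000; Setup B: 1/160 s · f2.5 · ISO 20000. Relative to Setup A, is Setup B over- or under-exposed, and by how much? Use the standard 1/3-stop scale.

Aperture: f/5.6 → f/5 → f/4.5 → f/4 → f/3.5 → f/3.2 → f/2.8 → f/2.5 — 2 1/3 stops larger aperture (brighter).
Shutter speed: 1/800 → 1/640 → 1/500 → 1/400 → 1/320 → 1/250 → 1/200 → 1/160 — 2 1/3 stops longer (brighter).
ISO: 32000 → 25600 → 20000 — 2/3 stop dropped (darker).
Net: +2 1/3 +2 1/3 −2/3 = +4 stops.

4 stops brighter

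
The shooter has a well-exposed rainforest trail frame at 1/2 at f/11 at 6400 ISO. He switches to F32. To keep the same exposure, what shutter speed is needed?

Aperture: f/11 → f/16 → f/22 → f/32 — 3 stops smaller aperture (darker).
Need 3 stops brighter from the shutter speed: 1/2 → 1 → 2 → 4.

4 s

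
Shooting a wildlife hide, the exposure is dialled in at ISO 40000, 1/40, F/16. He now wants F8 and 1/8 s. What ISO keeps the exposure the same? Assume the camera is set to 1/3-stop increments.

Aperture: f/16 → f/14 → f/13 → f/11 → f/10 → f/9 → f/8 — 2 stops wider (brighter).
Shutter speed: 1/40 → 1/30 → 1/25 → 1/20 → 1/15 → 1/13 → 1/10 → 1/8 — 2 1/3 stops longer (brighter).
Net change so far: 4 1/3 stops brighter. Offset with the ISO: 40000 → 32000 → 25600 → 20000 → 16000 → 12800 → 10000 → 8000 → 6400 → 5000 → 4000 → 3200 → 2500 → 2000.

ISO 2000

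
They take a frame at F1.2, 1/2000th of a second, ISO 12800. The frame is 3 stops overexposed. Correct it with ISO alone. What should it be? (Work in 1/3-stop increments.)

ISO 1600

Overexposed by 3 stops → need 3 stops darker.
ISO: 12800 → 10000 → 8000 → 6400 → 5000 → 4000 → 3200 → 2500 → 2000 → 1600.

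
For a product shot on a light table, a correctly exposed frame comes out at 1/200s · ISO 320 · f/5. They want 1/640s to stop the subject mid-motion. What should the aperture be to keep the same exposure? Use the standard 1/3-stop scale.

f/2.8

Shutter speed: 1/200 → 1/250 → 1/320 → 1/400 → 1/500 → 1/640 — 1 2/3 stops shorter (darker).
Need 1 2/3 stops brighter from the aperture: f/5 → f/4.5 → f/4 → f/3.5 → f/3.2 → f/2.8.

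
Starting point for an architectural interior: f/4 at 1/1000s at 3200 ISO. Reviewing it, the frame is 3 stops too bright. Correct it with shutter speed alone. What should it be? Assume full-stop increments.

Overexposed by 3 stops → need 3 stops darker.
Shutter speed: 1/1000 → 1/2000 → 1/4000 → 1/8000.

1/8000s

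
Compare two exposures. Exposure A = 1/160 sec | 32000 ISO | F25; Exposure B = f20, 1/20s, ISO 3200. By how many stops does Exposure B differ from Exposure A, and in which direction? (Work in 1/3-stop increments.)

Aperture: f/25 → f/22 → f/20 — 2/3 stop opened up (brighter).
Shutter speed: 1/160 → 1/125 → 1/100 → 1/80 → 1/60 → 1/50 → 1/40 → 1/30 → 1/25 → 1/20 — 3 stops longer (brighter).
ISO: 32000 → 25600 → 20000 → 16000 → 12800 → 10000 → 8000 → 6400 → 5000 → 4000 → 3200 — 3 1/3 stops lower (darker).
Net: +2/3 +3 −3 1/3 = +1/3 stops.

1/3 stop brighter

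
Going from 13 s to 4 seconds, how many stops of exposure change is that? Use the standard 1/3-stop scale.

1 2/3 stops

13 → 10 → 8 → 6 → 5 → 4 — count the steps: 5 third-stops = 1 2/3 stops.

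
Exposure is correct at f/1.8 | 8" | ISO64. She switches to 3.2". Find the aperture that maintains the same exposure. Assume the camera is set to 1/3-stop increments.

Shutter speed: 8 → 6 → 5 → 4 → 3.2 — 1 1/3 stops shorter (darker).
Need 1 1/3 stops brighter from the aperture: f/1.8 → f/1.6 → f/1.4 → f/1.2 → f/1.1.

f/1.1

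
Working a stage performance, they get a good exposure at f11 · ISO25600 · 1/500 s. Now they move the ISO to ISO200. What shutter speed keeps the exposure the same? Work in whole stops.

ISO: 25600 → 12800 → 6400 → 3200 → 1600 → 800 → 400 → 200 — 7 stops lower (darker).
Need 7 stops brighter from the shutter speed: 1/500 → 1/250 → 1/125 → 1/60 → 1/30 → 1/15 → 1/8 → 1/4.

1/4s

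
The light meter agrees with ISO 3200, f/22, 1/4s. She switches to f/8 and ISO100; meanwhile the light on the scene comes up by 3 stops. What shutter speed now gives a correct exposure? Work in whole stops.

Scene light: 3 stops brighter.
Aperture: f/22 → f/16 → f/11 → f/8 — 3 stops opened up (brighter).
ISO: 3200 → 1600 → 800 → 400 → 200 → 100 — 5 stops dropped (darker).
Net so far: 1 stop brighter. Shutter speed: 1/4 → 1/8.

1/8s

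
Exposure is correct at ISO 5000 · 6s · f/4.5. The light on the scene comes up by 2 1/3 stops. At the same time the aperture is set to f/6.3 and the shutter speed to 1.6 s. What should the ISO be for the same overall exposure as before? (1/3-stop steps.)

Scene light: 2 1/3 stops brighter.
Aperture: f/4.5 → f/5 → f/5.6 → f/6.3 — 1 stop stopped down (darker).
Shutter speed: 6 → 5 → 4 → 3.2 → 2.5 → 2 → 1.6 — 2 stops shorter (darker).
Net so far: 2/3 stop darker. ISO: 5000 → 6400 → 8000.

ISO 8000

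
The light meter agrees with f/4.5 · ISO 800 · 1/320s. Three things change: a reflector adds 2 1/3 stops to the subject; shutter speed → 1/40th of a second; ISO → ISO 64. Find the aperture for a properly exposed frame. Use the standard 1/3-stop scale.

Scene light: 2 1/3 stops brighter.
Shutter speed: 1/320 → 1/250 → 1/200 → 1/160 → 1/125 → 1/100 → 1/80 → 1/60 → 1/50 → 1/40 — 3 stops longer (brighter).
ISO: 800 → 640 → 500 → 400 → 320 → 250 → 200 → 160 → 125 → 100 → 80 → 64 — 3 2/3 stops lower (darker).
Net so far: 1 2/3 stops brighter. Aperture: f/4.5 → f/5 → f/5.6 → f/6.3 → f/7.1 → f/8.

f/8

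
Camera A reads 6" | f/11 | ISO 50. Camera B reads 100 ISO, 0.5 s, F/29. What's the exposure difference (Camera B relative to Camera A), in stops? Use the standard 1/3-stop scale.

5 1/3 stops darker

Aperture: f/11 → f/13 → f/14 → f/16 → f/18 → f/20 → f/22 → f/25 → f/29 — 2 2/3 stops narrower (darker).
Shutter speed: 6 → 5 → 4 → 3.2 → 2.5 → 2 → 1.6 → 1.3 → 1 → 0.8 → 0.6 → 0.5 — 3 2/3 stops shorter (darker).
ISO: 50 → 64 → 80 → 100 — 1 stop higher (brighter).
Net: −2 2/3 −3 2/3 +1 = −5 1/3 stops.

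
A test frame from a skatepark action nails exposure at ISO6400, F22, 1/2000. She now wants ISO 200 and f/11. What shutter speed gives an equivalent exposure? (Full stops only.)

ISO: 6400 → 3200 → 1600 → 800 → 400 → 200 — 5 stops lower (darker).
Aperture: f/22 → f/16 → f/11 — 2 stops larger aperture (brighter).
Net change so far: 3 stops darker. Offset with the shutter speed: 1/2000 → 1/1000 → 1/500 → 1/250.

1/250s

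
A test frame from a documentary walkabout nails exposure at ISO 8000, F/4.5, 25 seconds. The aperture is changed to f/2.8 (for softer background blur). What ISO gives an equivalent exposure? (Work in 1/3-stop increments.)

Aperture: f/4.5 → f/4 → f/3.5 → f/3.2 → f/2.8 — 1 1/3 stops wider (brighter).
Need 1 1/3 stops darker from the ISO: 8000 → 6400 → 5000 → 4000 → 3200.

ISO 3200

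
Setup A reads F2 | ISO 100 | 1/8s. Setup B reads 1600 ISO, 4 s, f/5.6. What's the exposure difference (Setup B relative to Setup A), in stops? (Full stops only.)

Aperture: f/2 → f/2.8 → f/4 → f/5.6 — 3 stops narrower (darker).
Shutter speed: 1/8 → 1/4 → 1/2 → 1 → 2 → 4 — 5 stops longer (brighter).
ISO: 100 → 200 → 400 → 800 → 1600 — 4 stops higher (brighter).
Net: −3 +5 +4 = +6 stops.

6 stops brighter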